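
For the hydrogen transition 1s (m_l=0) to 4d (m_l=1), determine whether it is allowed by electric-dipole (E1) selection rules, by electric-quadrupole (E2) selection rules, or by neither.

E2

Δl = 2 − 0 = +2; l_i + l_f = 2.
Δm_l = +1.
E1 (Δl = ±1, |Δm_l| ≤ 1): not satisfied.
E2 (Δl = 0,±2, l_i+l_f ≥ 2, |Δm_l| ≤ 2): satisfied.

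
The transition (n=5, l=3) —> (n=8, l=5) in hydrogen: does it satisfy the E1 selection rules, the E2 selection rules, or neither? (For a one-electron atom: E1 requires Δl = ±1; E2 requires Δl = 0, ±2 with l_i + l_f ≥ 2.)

E2

Δl = 5 − 3 = +2; l_i + l_f = 8.
E1 (Δl = ±1): not satisfied.
E2 (Δl = 0,±2, l_i+l_f ≥ 2): satisfied.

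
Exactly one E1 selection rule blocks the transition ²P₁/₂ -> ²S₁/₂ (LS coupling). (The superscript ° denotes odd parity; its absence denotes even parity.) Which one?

Initial level: S=1/2, L=1, J=1/2, parity even. Final level: S=1/2, L=0, J=1/2, parity even.
Parity must change: even → even — fails.
ΔS = 0: S: 1/2 → 1/2 — passes.
ΔL = 0, ±1 (not L=0↔0): L: 1 → 0, ΔL = -1 — passes.
ΔJ = 0, ±1 (not J=0↔0): J: 1/2 → 1/2, ΔJ = +0 — passes.

parity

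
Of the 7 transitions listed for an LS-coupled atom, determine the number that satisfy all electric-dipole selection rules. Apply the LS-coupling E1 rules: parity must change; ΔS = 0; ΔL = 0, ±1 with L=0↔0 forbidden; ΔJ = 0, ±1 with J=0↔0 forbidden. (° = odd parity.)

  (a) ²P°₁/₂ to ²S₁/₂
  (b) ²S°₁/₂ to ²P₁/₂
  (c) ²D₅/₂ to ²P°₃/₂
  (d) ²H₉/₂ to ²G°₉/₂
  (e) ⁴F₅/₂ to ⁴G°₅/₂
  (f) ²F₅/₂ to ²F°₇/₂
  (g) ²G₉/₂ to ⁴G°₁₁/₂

(a) allowed
(b) allowed
(c) allowed
(d) allowed
(e) allowed
(f) allowed
(g) forbidden (ΔS fails)
Total allowed: 6 of 7.

6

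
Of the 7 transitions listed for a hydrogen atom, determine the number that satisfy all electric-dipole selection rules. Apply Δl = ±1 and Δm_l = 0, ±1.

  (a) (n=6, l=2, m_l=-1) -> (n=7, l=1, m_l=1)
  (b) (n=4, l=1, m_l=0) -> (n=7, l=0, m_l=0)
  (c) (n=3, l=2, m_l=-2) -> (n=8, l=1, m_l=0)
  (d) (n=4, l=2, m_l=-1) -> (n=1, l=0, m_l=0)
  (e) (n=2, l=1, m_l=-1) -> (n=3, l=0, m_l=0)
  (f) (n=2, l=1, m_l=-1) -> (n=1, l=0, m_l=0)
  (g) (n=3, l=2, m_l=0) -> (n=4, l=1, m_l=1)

(a) forbidden — Δm_l = +2 (E1 requires Δm_l = 0, ±1)
(b) allowed
(c) forbidden — Δm_l = +2 (E1 requires Δm_l = 0, ±1)
(d) forbidden — Δl = -2 (E1 requires Δl = ±1)
(e) allowed
(f) allowed
(g) allowed
Total allowed: 4 of 7.

4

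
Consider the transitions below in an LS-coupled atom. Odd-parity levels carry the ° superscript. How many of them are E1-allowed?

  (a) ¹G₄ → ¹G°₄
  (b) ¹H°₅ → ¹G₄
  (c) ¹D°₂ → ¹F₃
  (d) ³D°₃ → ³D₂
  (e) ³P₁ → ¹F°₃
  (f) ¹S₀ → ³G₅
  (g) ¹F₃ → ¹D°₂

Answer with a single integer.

(a) allowed
(b) allowed
(c) allowed
(d) allowed
(e) forbidden (ΔS, ΔL, ΔJ fail)
(f) forbidden (parity, ΔS, ΔL, ΔJ fail)
(g) allowed
Total allowed: 5 of 7.

5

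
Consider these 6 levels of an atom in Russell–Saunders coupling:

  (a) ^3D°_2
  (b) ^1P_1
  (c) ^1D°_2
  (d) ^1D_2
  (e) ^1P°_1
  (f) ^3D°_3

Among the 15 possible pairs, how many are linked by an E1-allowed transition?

(a)–(b): forbidden (ΔS).
(a)–(c): forbidden (parity, ΔS).
(a)–(d): forbidden (ΔS).
(a)–(e): forbidden (parity, ΔS).
(a)–(f): forbidden (parity).
(b)–(c): allowed.
(b)–(d): forbidden (parity).
(b)–(e): allowed.
(b)–(f): forbidden (ΔS, ΔJ).
(c)–(d): allowed.
(c)–(e): forbidden (parity).
(c)–(f): forbidden (parity, ΔS).
(d)–(e): allowed.
(d)–(f): forbidden (ΔS).
(e)–(f): forbidden (parity, ΔS, ΔJ).
Allowed pairs: 4 of 15.

4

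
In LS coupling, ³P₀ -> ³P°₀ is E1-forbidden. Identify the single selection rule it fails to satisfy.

the J=0 ↔ J=0 exclusion

Reading off the term symbols: S 1→1, L 1→1, J 0→0, parity even→odd.
Parity must change: even → odd — passes.
ΔS = 0: S: 1 → 1 — passes.
ΔL = 0, ±1 (not L=0↔0): L: 1 → 1, ΔL = +0 — passes.
ΔJ = 0, ±1 (not J=0↔0): J: 0 → 0, ΔJ = +0 — fails.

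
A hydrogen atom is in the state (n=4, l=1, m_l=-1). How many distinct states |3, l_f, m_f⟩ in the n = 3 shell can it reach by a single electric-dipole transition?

4

E1 requires Δl = ±1, so l_f ∈ {0, 2}; with 0 ≤ l_f ≤ n_f−1 = 2, the allowed l_f values are {0, 2}.
For l_f = 0: m_f ∈ {m_i−1, m_i, m_i+1} ∩ [−0, 0] = {0} → 1 state.
For l_f = 2: m_f ∈ {m_i−1, m_i, m_i+1} ∩ [−2, 2] = {-2, -1, 0} → 3 states.
Total: 4.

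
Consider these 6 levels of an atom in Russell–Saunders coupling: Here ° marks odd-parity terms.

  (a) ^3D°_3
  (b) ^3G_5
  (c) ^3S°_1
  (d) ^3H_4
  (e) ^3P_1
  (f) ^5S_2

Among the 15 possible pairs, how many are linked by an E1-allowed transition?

1

(a)–(b): forbidden (ΔL, ΔJ).
(a)–(c): forbidden (parity, ΔL, ΔJ).
(a)–(d): forbidden (ΔL).
(a)–(e): forbidden (ΔJ).
(a)–(f): forbidden (ΔS, ΔL).
(b)–(c): forbidden (ΔL, ΔJ).
(b)–(d): forbidden (parity).
(b)–(e): forbidden (parity, ΔL, ΔJ).
(b)–(f): forbidden (parity, ΔS, ΔL, ΔJ).
(c)–(d): forbidden (ΔL, ΔJ).
(c)–(e): allowed.
(c)–(f): forbidden (ΔS, ΔL).
(d)–(e): forbidden (parity, ΔL, ΔJ).
(d)–(f): forbidden (parity, ΔS, ΔL, ΔJ).
(e)–(f): forbidden (parity, ΔS).
Allowed pairs: 1 of 15.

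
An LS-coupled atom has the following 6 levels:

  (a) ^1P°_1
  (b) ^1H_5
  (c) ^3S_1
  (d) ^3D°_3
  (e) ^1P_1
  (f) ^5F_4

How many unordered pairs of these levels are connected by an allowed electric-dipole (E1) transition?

1

(a)–(b): forbidden (ΔL, ΔJ).
(a)–(c): forbidden (ΔS).
(a)–(d): forbidden (parity, ΔS, ΔJ).
(a)–(e): allowed.
(a)–(f): forbidden (ΔS, ΔL, ΔJ).
(b)–(c): forbidden (parity, ΔS, ΔL, ΔJ).
(b)–(d): forbidden (ΔS, ΔL, ΔJ).
(b)–(e): forbidden (parity, ΔL, ΔJ).
(b)–(f): forbidden (parity, ΔS, ΔL).
(c)–(d): forbidden (ΔL, ΔJ).
(c)–(e): forbidden (parity, ΔS).
(c)–(f): forbidden (parity, ΔS, ΔL, ΔJ).
(d)–(e): forbidden (ΔS, ΔJ).
(d)–(f): forbidden (ΔS).
(e)–(f): forbidden (parity, ΔS, ΔL, ΔJ).
Allowed pairs: 1 of 15.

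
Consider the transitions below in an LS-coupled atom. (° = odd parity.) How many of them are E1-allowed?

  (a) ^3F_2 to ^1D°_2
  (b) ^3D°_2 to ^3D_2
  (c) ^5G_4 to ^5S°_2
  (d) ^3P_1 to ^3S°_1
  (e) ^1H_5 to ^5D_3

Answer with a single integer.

(a) forbidden (ΔS fails)
(b) allowed
(c) forbidden (ΔL, ΔJ fail)
(d) allowed
(e) forbidden (parity, ΔS, ΔL, ΔJ fail)
Total allowed: 2 of 5.

2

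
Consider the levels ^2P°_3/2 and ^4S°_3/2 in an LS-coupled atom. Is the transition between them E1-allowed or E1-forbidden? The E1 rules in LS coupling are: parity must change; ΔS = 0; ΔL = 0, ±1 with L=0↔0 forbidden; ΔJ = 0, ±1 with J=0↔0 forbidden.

forbidden

Parity must change: odd → odd — ✗.
ΔS = 0: S: 1/2 → 3/2 — ✗.
ΔL = 0, ±1 (not L=0↔0): L: 1 → 0, ΔL = -1 — ✓.
ΔJ = 0, ±1 (not J=0↔0): J: 3/2 → 3/2, ΔJ = +0 — ✓.
Rule(s) violated: parity, ΔS.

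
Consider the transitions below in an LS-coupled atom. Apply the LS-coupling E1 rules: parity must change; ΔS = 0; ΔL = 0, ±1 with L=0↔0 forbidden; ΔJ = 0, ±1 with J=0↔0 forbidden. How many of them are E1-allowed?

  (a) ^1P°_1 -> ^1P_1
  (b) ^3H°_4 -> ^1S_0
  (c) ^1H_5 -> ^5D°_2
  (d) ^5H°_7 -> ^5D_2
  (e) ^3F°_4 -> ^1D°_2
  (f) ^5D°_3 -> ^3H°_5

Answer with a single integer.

(a) allowed
(b) forbidden (ΔS, ΔL, ΔJ fail)
(c) forbidden (ΔS, ΔL, ΔJ fail)
(d) forbidden (ΔL, ΔJ fail)
(e) forbidden (parity, ΔS, ΔJ fail)
(f) forbidden (parity, ΔS, ΔL, ΔJ fail)
Total allowed: 1 of 6.

1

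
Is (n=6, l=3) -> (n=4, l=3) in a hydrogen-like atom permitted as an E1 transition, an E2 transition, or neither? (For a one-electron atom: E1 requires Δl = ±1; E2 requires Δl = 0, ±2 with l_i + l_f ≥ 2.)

E2

Δl = 3 − 3 = +0; l_i + l_f = 6.
E1 (Δl = ±1): not satisfied.
E2 (Δl = 0,±2, l_i+l_f ≥ 2): satisfied.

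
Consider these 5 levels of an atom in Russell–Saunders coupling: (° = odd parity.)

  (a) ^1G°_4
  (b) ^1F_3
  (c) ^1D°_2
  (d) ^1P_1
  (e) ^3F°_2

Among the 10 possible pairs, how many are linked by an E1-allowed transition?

3

(a)–(b): allowed.
(a)–(c): forbidden (parity, ΔL, ΔJ).
(a)–(d): forbidden (ΔL, ΔJ).
(a)–(e): forbidden (parity, ΔS, ΔJ).
(b)–(c): allowed.
(b)–(d): forbidden (parity, ΔL, ΔJ).
(b)–(e): forbidden (ΔS).
(c)–(d): allowed.
(c)–(e): forbidden (parity, ΔS).
(d)–(e): forbidden (ΔS, ΔL).
Allowed pairs: 3 of 10.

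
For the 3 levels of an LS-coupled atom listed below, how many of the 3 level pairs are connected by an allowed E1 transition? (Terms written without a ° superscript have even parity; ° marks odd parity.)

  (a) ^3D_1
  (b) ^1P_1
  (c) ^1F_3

0

(a)–(b): forbidden (parity, ΔS).
(a)–(c): forbidden (parity, ΔS, ΔJ).
(b)–(c): forbidden (parity, ΔL, ΔJ).
Allowed pairs: 0 of 3.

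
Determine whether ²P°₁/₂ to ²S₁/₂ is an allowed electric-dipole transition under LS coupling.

Parity must change: odd → even — ✓.
ΔS = 0: S: 1/2 → 1/2 — ✓.
ΔL = 0, ±1 (not L=0↔0): L: 1 → 0, ΔL = -1 — ✓.
ΔJ = 0, ±1 (not J=0↔0): J: 1/2 → 1/2, ΔJ = +0 — ✓.
All four E1 rules are satisfied.

allowed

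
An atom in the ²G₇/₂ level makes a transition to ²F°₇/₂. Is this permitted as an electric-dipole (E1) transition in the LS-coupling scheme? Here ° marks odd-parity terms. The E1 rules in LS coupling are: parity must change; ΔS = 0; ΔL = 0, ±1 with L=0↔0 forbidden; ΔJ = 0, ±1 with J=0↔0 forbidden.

allowed

Reading off the term symbols: S 1/2→1/2, L 4→3, J 7/2→7/2, parity even→odd.
Parity must change: even → odd — satisfied.
ΔS = 0: S: 1/2 → 1/2 — satisfied.
ΔL = 0, ±1 (not L=0↔0): L: 4 → 3, ΔL = -1 — satisfied.
ΔJ = 0, ±1 (not J=0↔0): J: 7/2 → 7/2, ΔJ = +0 — satisfied.
All four E1 rules are satisfied.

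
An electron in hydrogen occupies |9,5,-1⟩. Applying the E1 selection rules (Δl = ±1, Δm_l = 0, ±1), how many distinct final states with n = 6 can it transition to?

E1 requires Δl = ±1, so l_f ∈ {4, 6}; with 0 ≤ l_f ≤ n_f−1 = 5, the allowed l_f values are {4}.
For l_f = 4: m_f ∈ {m_i−1, m_i, m_i+1} ∩ [−4, 4] = {-2, -1, 0} → 3 states.
Total: 3.

3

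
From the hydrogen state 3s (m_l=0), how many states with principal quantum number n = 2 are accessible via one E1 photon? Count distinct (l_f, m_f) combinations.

3

E1 requires Δl = ±1, so l_f ∈ {-1, 1}; with 0 ≤ l_f ≤ n_f−1 = 1, the allowed l_f values are {1}.
For l_f = 1: m_f ∈ {m_i−1, m_i, m_i+1} ∩ [−1, 1] = {-1, 0, 1} → 3 states.
Total: 3.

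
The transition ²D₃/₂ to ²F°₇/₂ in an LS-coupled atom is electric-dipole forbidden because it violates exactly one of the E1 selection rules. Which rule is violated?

Parity must change: even → odd — ✓.
ΔS = 0: S: 1/2 → 1/2 — ✓.
ΔL = 0, ±1 (not L=0↔0): L: 2 → 3, ΔL = +1 — ✓.
ΔJ = 0, ±1 (not J=0↔0): J: 3/2 → 7/2, ΔJ = +2 — ✗.

the ΔJ = 0, ±1 rule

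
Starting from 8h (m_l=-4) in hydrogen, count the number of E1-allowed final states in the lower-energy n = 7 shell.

E1 requires Δl = ±1, so l_f ∈ {4, 6}; with 0 ≤ l_f ≤ n_f−1 = 6, the allowed l_f values are {4, 6}.
For l_f = 4: m_f ∈ {m_i−1, m_i, m_i+1} ∩ [−4, 4] = {-4, -3} → 2 states.
For l_f = 6: m_f ∈ {m_i−1, m_i, m_i+1} ∩ [−6, 6] = {-5, -4, -3} → 3 states.
Total: 5.

5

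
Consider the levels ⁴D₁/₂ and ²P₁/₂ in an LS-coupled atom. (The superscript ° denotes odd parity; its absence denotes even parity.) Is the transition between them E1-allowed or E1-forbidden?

forbidden

ΔS = 0: S: 3/2 → 1/2 — fails.
ΔJ = 0, ±1 (not J=0↔0): J: 1/2 → 1/2, ΔJ = +0 — ok.
ΔL = 0, ±1 (not L=0↔0): L: 2 → 1, ΔL = -1 — ok.
Parity must change: even → even — fails.
Rule(s) violated: parity, ΔS.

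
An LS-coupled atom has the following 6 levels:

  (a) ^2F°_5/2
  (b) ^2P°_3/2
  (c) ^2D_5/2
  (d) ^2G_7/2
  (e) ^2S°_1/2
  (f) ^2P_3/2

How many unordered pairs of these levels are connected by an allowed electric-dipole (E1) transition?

(a)–(b): forbidden (parity, ΔL).
(a)–(c): allowed.
(a)–(d): allowed.
(a)–(e): forbidden (parity, ΔL, ΔJ).
(a)–(f): forbidden (ΔL).
(b)–(c): allowed.
(b)–(d): forbidden (ΔL, ΔJ).
(b)–(e): forbidden (parity).
(b)–(f): allowed.
(c)–(d): forbidden (parity, ΔL).
(c)–(e): forbidden (ΔL, ΔJ).
(c)–(f): forbidden (parity).
(d)–(e): forbidden (ΔL, ΔJ).
(d)–(f): forbidden (parity, ΔL, ΔJ).
(e)–(f): allowed.
Allowed pairs: 5 of 15.

5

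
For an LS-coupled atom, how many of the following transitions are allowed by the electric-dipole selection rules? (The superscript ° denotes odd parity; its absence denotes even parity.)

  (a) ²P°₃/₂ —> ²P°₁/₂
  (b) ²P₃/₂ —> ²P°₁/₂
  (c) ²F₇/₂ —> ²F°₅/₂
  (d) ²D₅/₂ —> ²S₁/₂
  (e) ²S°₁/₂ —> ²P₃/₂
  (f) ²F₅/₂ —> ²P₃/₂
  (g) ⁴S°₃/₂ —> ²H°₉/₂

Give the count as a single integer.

3

(a) forbidden (parity fails)
(b) allowed
(c) allowed
(d) forbidden (parity, ΔL, ΔJ fail)
(e) allowed
(f) forbidden (parity, ΔL fail)
(g) forbidden (parity, ΔS, ΔL, ΔJ fail)
Total allowed: 3 of 7.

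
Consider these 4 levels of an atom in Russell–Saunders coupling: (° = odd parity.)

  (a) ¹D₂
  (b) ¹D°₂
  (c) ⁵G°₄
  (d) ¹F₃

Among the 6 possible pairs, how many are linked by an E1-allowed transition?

(a)–(b): allowed.
(a)–(c): forbidden (ΔS, ΔL, ΔJ).
(a)–(d): forbidden (parity).
(b)–(c): forbidden (parity, ΔS, ΔL, ΔJ).
(b)–(d): allowed.
(c)–(d): forbidden (ΔS).
Allowed pairs: 2 of 6.

2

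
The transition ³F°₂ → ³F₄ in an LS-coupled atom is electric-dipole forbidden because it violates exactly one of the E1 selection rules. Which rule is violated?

Reading off the term symbols: S 1→1, L 3→3, J 2→4, parity odd→even.
Parity must change: odd → even — passes.
ΔS = 0: S: 1 → 1 — passes.
ΔL = 0, ±1 (not L=0↔0): L: 3 → 3, ΔL = +0 — passes.
ΔJ = 0, ±1 (not J=0↔0): J: 2 → 4, ΔJ = +2 — fails.

the ΔJ = 0, ±1 rule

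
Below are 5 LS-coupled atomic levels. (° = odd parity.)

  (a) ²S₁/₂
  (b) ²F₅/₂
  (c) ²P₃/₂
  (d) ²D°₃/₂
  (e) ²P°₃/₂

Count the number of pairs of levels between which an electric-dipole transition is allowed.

(a)–(b): forbidden (parity, ΔL, ΔJ).
(a)–(c): forbidden (parity).
(a)–(d): forbidden (ΔL).
(a)–(e): allowed.
(b)–(c): forbidden (parity, ΔL).
(b)–(d): allowed.
(b)–(e): forbidden (ΔL).
(c)–(d): allowed.
(c)–(e): allowed.
(d)–(e): forbidden (parity).
Allowed pairs: 4 of 10.

4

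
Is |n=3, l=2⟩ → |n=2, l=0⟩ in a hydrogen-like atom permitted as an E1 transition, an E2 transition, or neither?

E2

Δl = 0 − 2 = -2; l_i + l_f = 2.
E1 (Δl = ±1): not satisfied.
E2 (Δl = 0,±2, l_i+l_f ≥ 2): satisfied.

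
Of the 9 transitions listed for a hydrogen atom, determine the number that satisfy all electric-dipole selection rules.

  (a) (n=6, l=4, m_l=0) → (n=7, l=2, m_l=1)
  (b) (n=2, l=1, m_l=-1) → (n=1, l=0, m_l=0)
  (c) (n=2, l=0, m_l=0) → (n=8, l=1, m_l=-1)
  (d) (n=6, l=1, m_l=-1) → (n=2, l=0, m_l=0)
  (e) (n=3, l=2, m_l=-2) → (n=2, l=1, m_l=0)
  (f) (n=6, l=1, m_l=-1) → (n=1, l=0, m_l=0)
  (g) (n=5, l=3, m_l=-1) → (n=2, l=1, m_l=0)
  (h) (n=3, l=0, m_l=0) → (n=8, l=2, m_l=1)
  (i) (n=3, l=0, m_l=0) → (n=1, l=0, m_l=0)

(a) forbidden — Δl = -2 (E1 requires Δl = ±1)
(b) allowed
(c) allowed
(d) allowed
(e) forbidden — Δm_l = +2 (E1 requires Δm_l = 0, ±1)
(f) allowed
(g) forbidden — Δl = -2 (E1 requires Δl = ±1)
(h) forbidden — Δl = +2 (E1 requires Δl = ±1)
(i) forbidden — Δl = +0 (E1 requires Δl = ±1)
Total allowed: 4 of 9.

4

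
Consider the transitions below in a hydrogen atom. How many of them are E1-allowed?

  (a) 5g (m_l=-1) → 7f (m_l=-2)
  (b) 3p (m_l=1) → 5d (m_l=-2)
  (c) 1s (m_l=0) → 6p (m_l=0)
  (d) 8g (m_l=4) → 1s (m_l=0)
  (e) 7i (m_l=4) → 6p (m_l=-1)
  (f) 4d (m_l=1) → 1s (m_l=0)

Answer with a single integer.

(a) allowed
(b) forbidden — Δm_l = -3 (E1 requires Δm_l = 0, ±1)
(c) allowed
(d) forbidden — Δl = -4 (E1 requires Δl = ±1); Δm_l = -4 (E1 requires Δm_l = 0, ±1)
(e) forbidden — Δl = -5 (E1 requires Δl = ±1); Δm_l = -5 (E1 requires Δm_l = 0, ±1)
(f) forbidden — Δl = -2 (E1 requires Δl = ±1)
Total allowed: 2 of 6.

2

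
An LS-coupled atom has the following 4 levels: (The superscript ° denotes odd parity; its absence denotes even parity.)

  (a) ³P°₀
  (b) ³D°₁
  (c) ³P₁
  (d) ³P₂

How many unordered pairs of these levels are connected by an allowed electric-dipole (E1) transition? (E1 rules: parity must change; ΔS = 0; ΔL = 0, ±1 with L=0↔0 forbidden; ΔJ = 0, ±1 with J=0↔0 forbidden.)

3

(a)–(b): forbidden (parity).
(a)–(c): allowed.
(a)–(d): forbidden (ΔJ).
(b)–(c): allowed.
(b)–(d): allowed.
(c)–(d): forbidden (parity).
Allowed pairs: 3 of 6.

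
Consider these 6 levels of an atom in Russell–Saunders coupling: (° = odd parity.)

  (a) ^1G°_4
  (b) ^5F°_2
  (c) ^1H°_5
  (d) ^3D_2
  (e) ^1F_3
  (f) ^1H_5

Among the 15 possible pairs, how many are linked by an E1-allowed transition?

(a)–(b): forbidden (parity, ΔS, ΔJ).
(a)–(c): forbidden (parity).
(a)–(d): forbidden (ΔS, ΔL, ΔJ).
(a)–(e): allowed.
(a)–(f): allowed.
(b)–(c): forbidden (parity, ΔS, ΔL, ΔJ).
(b)–(d): forbidden (ΔS).
(b)–(e): forbidden (ΔS).
(b)–(f): forbidden (ΔS, ΔL, ΔJ).
(c)–(d): forbidden (ΔS, ΔL, ΔJ).
(c)–(e): forbidden (ΔL, ΔJ).
(c)–(f): allowed.
(d)–(e): forbidden (parity, ΔS).
(d)–(f): forbidden (parity, ΔS, ΔL, ΔJ).
(e)–(f): forbidden (parity, ΔL, ΔJ).
Allowed pairs: 3 of 15.

3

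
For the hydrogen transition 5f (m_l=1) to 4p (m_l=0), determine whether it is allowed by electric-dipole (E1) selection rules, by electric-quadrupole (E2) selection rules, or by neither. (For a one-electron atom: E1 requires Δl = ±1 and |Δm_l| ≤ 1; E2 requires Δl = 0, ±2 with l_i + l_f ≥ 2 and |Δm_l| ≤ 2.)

Δl = 1 − 3 = -2; l_i + l_f = 4.
Δm_l = -1.
E1 (Δl = ±1, |Δm_l| ≤ 1): not satisfied.
E2 (Δl = 0,±2, l_i+l_f ≥ 2, |Δm_l| ≤ 2): satisfied.

E2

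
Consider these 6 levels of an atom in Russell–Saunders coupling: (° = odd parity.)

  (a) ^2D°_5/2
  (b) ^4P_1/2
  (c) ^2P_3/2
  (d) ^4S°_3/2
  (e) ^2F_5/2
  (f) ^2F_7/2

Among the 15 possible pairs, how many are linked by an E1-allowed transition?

(a)–(b): forbidden (ΔS, ΔJ).
(a)–(c): allowed.
(a)–(d): forbidden (parity, ΔS, ΔL).
(a)–(e): allowed.
(a)–(f): allowed.
(b)–(c): forbidden (parity, ΔS).
(b)–(d): allowed.
(b)–(e): forbidden (parity, ΔS, ΔL, ΔJ).
(b)–(f): forbidden (parity, ΔS, ΔL, ΔJ).
(c)–(d): forbidden (ΔS).
(c)–(e): forbidden (parity, ΔL).
(c)–(f): forbidden (parity, ΔL, ΔJ).
(d)–(e): forbidden (ΔS, ΔL).
(d)–(f): forbidden (ΔS, ΔL, ΔJ).
(e)–(f): forbidden (parity).
Allowed pairs: 4 of 15.

4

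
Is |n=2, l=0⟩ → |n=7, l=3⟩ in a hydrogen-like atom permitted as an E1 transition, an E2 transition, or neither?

Δl = 3 − 0 = +3; l_i + l_f = 3.
E1 (Δl = ±1): not satisfied.
E2 (Δl = 0,±2, l_i+l_f ≥ 2): not satisfied.

neither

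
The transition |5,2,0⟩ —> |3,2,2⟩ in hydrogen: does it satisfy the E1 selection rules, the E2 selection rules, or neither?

Δl = 2 − 2 = +0; l_i + l_f = 4.
Δm_l = +2.
E1 (Δl = ±1, |Δm_l| ≤ 1): not satisfied.
E2 (Δl = 0,±2, l_i+l_f ≥ 2, |Δm_l| ≤ 2): satisfied.

E2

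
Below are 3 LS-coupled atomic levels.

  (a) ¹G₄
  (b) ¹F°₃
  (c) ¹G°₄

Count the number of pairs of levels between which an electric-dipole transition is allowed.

(a)–(b): allowed.
(a)–(c): allowed.
(b)–(c): forbidden (parity).
Allowed pairs: 2 of 3.

2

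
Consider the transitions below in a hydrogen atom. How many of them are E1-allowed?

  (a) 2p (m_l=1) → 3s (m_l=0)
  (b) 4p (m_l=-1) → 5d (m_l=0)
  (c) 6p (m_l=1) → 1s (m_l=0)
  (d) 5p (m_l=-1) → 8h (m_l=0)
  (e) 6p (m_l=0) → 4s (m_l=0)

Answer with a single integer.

4

(a) allowed
(b) allowed
(c) allowed
(d) forbidden — Δl = +4 (E1 requires Δl = ±1)
(e) allowed
Total allowed: 4 of 5.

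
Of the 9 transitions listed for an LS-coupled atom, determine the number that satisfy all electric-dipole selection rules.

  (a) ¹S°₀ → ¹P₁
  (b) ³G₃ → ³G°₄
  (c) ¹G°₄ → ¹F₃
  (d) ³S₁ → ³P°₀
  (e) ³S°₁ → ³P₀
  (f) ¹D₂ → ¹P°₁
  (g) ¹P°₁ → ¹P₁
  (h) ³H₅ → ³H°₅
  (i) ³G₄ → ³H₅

(a) allowed
(b) allowed
(c) allowed
(d) allowed
(e) allowed
(f) allowed
(g) allowed
(h) allowed
(i) forbidden (parity fails)
Total allowed: 8 of 9.

8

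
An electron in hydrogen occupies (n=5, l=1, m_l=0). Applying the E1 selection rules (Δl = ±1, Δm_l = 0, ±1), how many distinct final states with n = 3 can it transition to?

E1 requires Δl = ±1, so l_f ∈ {0, 2}; with 0 ≤ l_f ≤ n_f−1 = 2, the allowed l_f values are {0, 2}.
For l_f = 0: m_f ∈ {m_i−1, m_i, m_i+1} ∩ [−0, 0] = {0} → 1 state.
For l_f = 2: m_f ∈ {m_i−1, m_i, m_i+1} ∩ [−2, 2] = {-1, 0, 1} → 3 states.
Total: 4.

4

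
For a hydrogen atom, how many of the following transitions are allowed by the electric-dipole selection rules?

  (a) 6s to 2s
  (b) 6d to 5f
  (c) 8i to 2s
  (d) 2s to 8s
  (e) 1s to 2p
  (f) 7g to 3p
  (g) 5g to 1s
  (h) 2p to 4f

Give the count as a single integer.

(a) forbidden — Δl = +0 (E1 requires Δl = ±1)
(b) allowed
(c) forbidden — Δl = -6 (E1 requires Δl = ±1)
(d) forbidden — Δl = +0 (E1 requires Δl = ±1)
(e) allowed
(f) forbidden — Δl = -3 (E1 requires Δl = ±1)
(g) forbidden — Δl = -4 (E1 requires Δl = ±1)
(h) forbidden — Δl = +2 (E1 requires Δl = ±1)
Total allowed: 2 of 8.

2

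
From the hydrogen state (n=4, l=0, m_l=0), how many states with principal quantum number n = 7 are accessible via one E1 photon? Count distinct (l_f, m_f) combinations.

3

E1 requires Δl = ±1, so l_f ∈ {-1, 1}; with 0 ≤ l_f ≤ n_f−1 = 6, the allowed l_f values are {1}.
For l_f = 1: m_f ∈ {m_i−1, m_i, m_i+1} ∩ [−1, 1] = {-1, 0, 1} → 3 states.
Total: 3.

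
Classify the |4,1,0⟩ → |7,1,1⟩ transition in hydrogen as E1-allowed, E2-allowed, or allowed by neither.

E2

Δl = 1 − 1 = +0; l_i + l_f = 2.
Δm_l = +1.
E1 (Δl = ±1, |Δm_l| ≤ 1): not satisfied.
E2 (Δl = 0,±2, l_i+l_f ≥ 2, |Δm_l| ≤ 2): satisfied.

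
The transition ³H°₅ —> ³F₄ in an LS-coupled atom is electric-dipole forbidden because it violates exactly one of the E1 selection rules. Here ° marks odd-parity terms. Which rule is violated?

the ΔL = 0, ±1 rule

Parity must change: odd → even — ok.
ΔS = 0: S: 1 → 1 — ok.
ΔL = 0, ±1 (not L=0↔0): L: 5 → 3, ΔL = -2 — fails.
ΔJ = 0, ±1 (not J=0↔0): J: 5 → 4, ΔJ = -1 — ok.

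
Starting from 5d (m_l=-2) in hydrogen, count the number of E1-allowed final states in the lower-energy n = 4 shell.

4

E1 requires Δl = ±1, so l_f ∈ {1, 3}; with 0 ≤ l_f ≤ n_f−1 = 3, the allowed l_f values are {1, 3}.
For l_f = 1: m_f ∈ {m_i−1, m_i, m_i+1} ∩ [−1, 1] = {-1} → 1 state.
For l_f = 3: m_f ∈ {m_i−1, m_i, m_i+1} ∩ [−3, 3] = {-3, -2, -1} → 3 states.
Total: 4.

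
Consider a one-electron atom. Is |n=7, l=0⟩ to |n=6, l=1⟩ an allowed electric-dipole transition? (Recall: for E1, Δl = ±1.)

allowed

Initial l = 0, final l = 1, so Δl = +1. E1 requires Δl = ±1: ok.
All E1 selection rules are satisfied.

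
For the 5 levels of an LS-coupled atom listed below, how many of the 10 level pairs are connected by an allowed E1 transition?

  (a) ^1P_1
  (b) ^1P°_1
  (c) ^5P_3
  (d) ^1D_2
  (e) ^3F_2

2

(a)–(b): allowed.
(a)–(c): forbidden (parity, ΔS, ΔJ).
(a)–(d): forbidden (parity).
(a)–(e): forbidden (parity, ΔS, ΔL).
(b)–(c): forbidden (ΔS, ΔJ).
(b)–(d): allowed.
(b)–(e): forbidden (ΔS, ΔL).
(c)–(d): forbidden (parity, ΔS).
(c)–(e): forbidden (parity, ΔS, ΔL).
(d)–(e): forbidden (parity, ΔS).
Allowed pairs: 2 of 10.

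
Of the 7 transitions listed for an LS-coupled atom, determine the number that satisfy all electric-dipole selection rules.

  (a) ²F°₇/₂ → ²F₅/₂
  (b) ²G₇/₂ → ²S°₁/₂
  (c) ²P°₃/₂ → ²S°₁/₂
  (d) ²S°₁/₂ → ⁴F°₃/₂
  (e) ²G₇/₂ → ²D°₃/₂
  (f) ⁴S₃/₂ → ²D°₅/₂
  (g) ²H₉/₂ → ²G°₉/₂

2

(a) allowed
(b) forbidden (ΔL, ΔJ fail)
(c) forbidden (parity fails)
(d) forbidden (parity, ΔS, ΔL fail)
(e) forbidden (ΔL, ΔJ fail)
(f) forbidden (ΔS, ΔL fail)
(g) allowed
Total allowed: 2 of 7.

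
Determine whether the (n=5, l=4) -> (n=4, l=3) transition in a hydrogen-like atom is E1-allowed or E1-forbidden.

Δl = 3 − 4 = -1; the E1 rule Δl = ±1 is passes.
All E1 selection rules are satisfied.

allowed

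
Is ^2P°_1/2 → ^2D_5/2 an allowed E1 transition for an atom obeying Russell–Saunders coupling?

Parity must change: odd → even — passes.
ΔS = 0: S: 1/2 → 1/2 — passes.
ΔL = 0, ±1 (not L=0↔0): L: 1 → 2, ΔL = +1 — passes.
ΔJ = 0, ±1 (not J=0↔0): J: 1/2 → 5/2, ΔJ = +2 — fails.
Rule(s) violated: ΔJ.

forbidden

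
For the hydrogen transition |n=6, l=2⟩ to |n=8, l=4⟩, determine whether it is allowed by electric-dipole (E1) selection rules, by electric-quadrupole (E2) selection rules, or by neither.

Δl = 4 − 2 = +2; l_i + l_f = 6.
E1 (Δl = ±1): not satisfied.
E2 (Δl = 0,±2, l_i+l_f ≥ 2): satisfied.

E2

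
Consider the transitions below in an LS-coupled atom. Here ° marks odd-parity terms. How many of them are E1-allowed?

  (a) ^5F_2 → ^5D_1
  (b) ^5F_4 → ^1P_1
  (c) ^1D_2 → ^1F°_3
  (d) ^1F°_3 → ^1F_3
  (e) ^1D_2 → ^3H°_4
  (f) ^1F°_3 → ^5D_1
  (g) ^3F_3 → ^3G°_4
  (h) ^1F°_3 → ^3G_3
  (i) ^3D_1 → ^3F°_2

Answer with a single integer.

(a) forbidden (parity fails)
(b) forbidden (parity, ΔS, ΔL, ΔJ fail)
(c) allowed
(d) allowed
(e) forbidden (ΔS, ΔL, ΔJ fail)
(f) forbidden (ΔS, ΔJ fail)
(g) allowed
(h) forbidden (ΔS fails)
(i) allowed
Total allowed: 4 of 9.

4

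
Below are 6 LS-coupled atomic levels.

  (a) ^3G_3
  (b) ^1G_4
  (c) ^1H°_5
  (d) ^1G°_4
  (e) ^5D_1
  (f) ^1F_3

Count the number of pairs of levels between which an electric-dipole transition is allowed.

(a)–(b): forbidden (parity, ΔS).
(a)–(c): forbidden (ΔS, ΔJ).
(a)–(d): forbidden (ΔS).
(a)–(e): forbidden (parity, ΔS, ΔL, ΔJ).
(a)–(f): forbidden (parity, ΔS).
(b)–(c): allowed.
(b)–(d): allowed.
(b)–(e): forbidden (parity, ΔS, ΔL, ΔJ).
(b)–(f): forbidden (parity).
(c)–(d): forbidden (parity).
(c)–(e): forbidden (ΔS, ΔL, ΔJ).
(c)–(f): forbidden (ΔL, ΔJ).
(d)–(e): forbidden (ΔS, ΔL, ΔJ).
(d)–(f): allowed.
(e)–(f): forbidden (parity, ΔS, ΔJ).
Allowed pairs: 3 of 15.

3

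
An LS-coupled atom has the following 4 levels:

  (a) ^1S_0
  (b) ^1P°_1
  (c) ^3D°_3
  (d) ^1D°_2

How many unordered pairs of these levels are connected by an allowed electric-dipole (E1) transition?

1

(a)–(b): allowed.
(a)–(c): forbidden (ΔS, ΔL, ΔJ).
(a)–(d): forbidden (ΔL, ΔJ).
(b)–(c): forbidden (parity, ΔS, ΔJ).
(b)–(d): forbidden (parity).
(c)–(d): forbidden (parity, ΔS).
Allowed pairs: 1 of 6.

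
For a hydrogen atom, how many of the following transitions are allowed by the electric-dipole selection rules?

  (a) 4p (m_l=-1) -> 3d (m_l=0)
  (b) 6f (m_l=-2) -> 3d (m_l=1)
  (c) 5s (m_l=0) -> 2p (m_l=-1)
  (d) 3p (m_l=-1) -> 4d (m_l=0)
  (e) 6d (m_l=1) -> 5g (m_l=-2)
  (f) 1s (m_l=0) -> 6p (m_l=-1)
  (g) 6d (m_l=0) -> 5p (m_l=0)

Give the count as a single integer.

(a) allowed
(b) forbidden — Δm_l = +3 (E1 requires Δm_l = 0, ±1)
(c) allowed
(d) allowed
(e) forbidden — Δl = +2 (E1 requires Δl = ±1); Δm_l = -3 (E1 requires Δm_l = 0, ±1)
(f) allowed
(g) allowed
Total allowed: 5 of 7.

5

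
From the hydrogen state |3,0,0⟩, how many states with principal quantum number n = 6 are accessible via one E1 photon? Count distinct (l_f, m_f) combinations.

E1 requires Δl = ±1, so l_f ∈ {-1, 1}; with 0 ≤ l_f ≤ n_f−1 = 5, the allowed l_f values are {1}.
For l_f = 1: m_f ∈ {m_i−1, m_i, m_i+1} ∩ [−1, 1] = {-1, 0, 1} → 3 states.
Total: 3.

3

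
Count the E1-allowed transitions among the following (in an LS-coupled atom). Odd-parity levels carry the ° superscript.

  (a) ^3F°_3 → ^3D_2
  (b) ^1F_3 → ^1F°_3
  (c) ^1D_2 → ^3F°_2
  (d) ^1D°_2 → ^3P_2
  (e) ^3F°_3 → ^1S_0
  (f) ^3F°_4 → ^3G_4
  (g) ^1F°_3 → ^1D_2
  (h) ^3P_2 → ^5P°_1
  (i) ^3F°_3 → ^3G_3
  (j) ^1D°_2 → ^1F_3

6

(a) allowed
(b) allowed
(c) forbidden (ΔS fails)
(d) forbidden (ΔS fails)
(e) forbidden (ΔS, ΔL, ΔJ fail)
(f) allowed
(g) allowed
(h) forbidden (ΔS fails)
(i) allowed
(j) allowed
Total allowed: 6 of 10.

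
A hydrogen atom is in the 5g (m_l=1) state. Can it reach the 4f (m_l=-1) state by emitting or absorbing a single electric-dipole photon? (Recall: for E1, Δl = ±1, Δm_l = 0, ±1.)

Initial l = 4, final l = 3, so Δl = -1. E1 requires Δl = ±1: passes.
Δm_l = -1 − (1) = -2. E1 requires Δm_l = 0, ±1: fails.
The transition is electric-dipole forbidden.

forbidden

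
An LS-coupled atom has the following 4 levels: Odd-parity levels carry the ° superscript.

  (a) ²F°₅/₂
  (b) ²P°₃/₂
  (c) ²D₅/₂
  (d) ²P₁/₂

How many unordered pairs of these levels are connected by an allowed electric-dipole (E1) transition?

3

(a)–(b): forbidden (parity, ΔL).
(a)–(c): allowed.
(a)–(d): forbidden (ΔL, ΔJ).
(b)–(c): allowed.
(b)–(d): allowed.
(c)–(d): forbidden (parity, ΔJ).
Allowed pairs: 3 of 6.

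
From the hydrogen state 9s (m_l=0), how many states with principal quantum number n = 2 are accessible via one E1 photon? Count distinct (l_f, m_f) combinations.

3

E1 requires Δl = ±1, so l_f ∈ {-1, 1}; with 0 ≤ l_f ≤ n_f−1 = 1, the allowed l_f values are {1}.
For l_f = 1: m_f ∈ {m_i−1, m_i, m_i+1} ∩ [−1, 1] = {-1, 0, 1} → 3 states.
Total: 3.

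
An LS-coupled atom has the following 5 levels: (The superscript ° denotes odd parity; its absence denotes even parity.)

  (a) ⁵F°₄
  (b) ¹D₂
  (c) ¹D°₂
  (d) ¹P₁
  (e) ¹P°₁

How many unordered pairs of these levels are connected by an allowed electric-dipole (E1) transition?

4

(a)–(b): forbidden (ΔS, ΔJ).
(a)–(c): forbidden (parity, ΔS, ΔJ).
(a)–(d): forbidden (ΔS, ΔL, ΔJ).
(a)–(e): forbidden (parity, ΔS, ΔL, ΔJ).
(b)–(c): allowed.
(b)–(d): forbidden (parity).
(b)–(e): allowed.
(c)–(d): allowed.
(c)–(e): forbidden (parity).
(d)–(e): allowed.
Allowed pairs: 4 of 10.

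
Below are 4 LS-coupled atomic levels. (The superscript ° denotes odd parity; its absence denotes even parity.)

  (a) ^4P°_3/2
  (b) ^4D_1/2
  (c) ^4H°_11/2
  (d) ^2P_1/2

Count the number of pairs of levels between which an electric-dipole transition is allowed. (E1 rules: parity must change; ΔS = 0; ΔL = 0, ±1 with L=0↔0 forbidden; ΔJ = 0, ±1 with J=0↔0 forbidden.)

(a)–(b): allowed.
(a)–(c): forbidden (parity, ΔL, ΔJ).
(a)–(d): forbidden (ΔS).
(b)–(c): forbidden (ΔL, ΔJ).
(b)–(d): forbidden (parity, ΔS).
(c)–(d): forbidden (ΔS, ΔL, ΔJ).
Allowed pairs: 1 of 6.

1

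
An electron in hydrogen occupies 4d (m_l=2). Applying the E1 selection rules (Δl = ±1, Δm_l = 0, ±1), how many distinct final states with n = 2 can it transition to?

1

E1 requires Δl = ±1, so l_f ∈ {1, 3}; with 0 ≤ l_f ≤ n_f−1 = 1, the allowed l_f values are {1}.
For l_f = 1: m_f ∈ {m_i−1, m_i, m_i+1} ∩ [−1, 1] = {1} → 1 state.
Total: 1.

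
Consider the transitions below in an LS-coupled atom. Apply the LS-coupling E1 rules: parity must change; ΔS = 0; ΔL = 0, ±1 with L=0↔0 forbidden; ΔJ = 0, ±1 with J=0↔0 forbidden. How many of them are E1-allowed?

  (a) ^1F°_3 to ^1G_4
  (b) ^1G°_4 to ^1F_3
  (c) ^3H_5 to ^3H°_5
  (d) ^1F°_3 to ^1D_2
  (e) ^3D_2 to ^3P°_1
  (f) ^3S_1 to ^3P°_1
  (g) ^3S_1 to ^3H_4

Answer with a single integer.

6

(a) allowed
(b) allowed
(c) allowed
(d) allowed
(e) allowed
(f) allowed
(g) forbidden (parity, ΔL, ΔJ fail)
Total allowed: 6 of 7.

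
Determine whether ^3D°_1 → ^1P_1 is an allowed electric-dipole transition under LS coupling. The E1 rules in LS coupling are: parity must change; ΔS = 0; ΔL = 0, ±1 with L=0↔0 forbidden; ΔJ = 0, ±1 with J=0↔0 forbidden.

forbidden

Reading off the term symbols: S 1→0, L 2→1, J 1→1, parity odd→even.
Parity must change: odd → even — ✓.
ΔS = 0: S: 1 → 0 — ✗.
ΔL = 0, ±1 (not L=0↔0): L: 2 → 1, ΔL = -1 — ✓.
ΔJ = 0, ±1 (not J=0↔0): J: 1 → 1, ΔJ = +0 — ✓.
Rule(s) violated: ΔS.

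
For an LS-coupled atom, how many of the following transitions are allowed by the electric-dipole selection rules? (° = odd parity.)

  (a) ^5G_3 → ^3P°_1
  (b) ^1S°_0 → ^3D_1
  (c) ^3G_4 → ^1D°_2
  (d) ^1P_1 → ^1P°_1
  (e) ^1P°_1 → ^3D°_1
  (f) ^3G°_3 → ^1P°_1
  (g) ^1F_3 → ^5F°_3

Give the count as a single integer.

(a) forbidden (ΔS, ΔL, ΔJ fail)
(b) forbidden (ΔS, ΔL fail)
(c) forbidden (ΔS, ΔL, ΔJ fail)
(d) allowed
(e) forbidden (parity, ΔS fail)
(f) forbidden (parity, ΔS, ΔL, ΔJ fail)
(g) forbidden (ΔS fails)
Total allowed: 1 of 7.

1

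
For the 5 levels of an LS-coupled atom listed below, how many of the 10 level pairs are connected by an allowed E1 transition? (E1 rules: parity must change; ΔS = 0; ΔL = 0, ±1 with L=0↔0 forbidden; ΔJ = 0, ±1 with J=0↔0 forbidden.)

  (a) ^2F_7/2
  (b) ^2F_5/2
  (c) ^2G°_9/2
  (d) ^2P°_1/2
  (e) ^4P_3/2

1

(a)–(b): forbidden (parity).
(a)–(c): allowed.
(a)–(d): forbidden (ΔL, ΔJ).
(a)–(e): forbidden (parity, ΔS, ΔL, ΔJ).
(b)–(c): forbidden (ΔJ).
(b)–(d): forbidden (ΔL, ΔJ).
(b)–(e): forbidden (parity, ΔS, ΔL).
(c)–(d): forbidden (parity, ΔL, ΔJ).
(c)–(e): forbidden (ΔS, ΔL, ΔJ).
(d)–(e): forbidden (ΔS).
Allowed pairs: 1 of 10.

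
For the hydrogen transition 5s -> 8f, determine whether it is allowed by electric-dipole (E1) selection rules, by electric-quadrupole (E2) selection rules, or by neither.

neither

Δl = 3 − 0 = +3; l_i + l_f = 3.
E1 (Δl = ±1): not satisfied.
E2 (Δl = 0,±2, l_i+l_f ≥ 2): not satisfied.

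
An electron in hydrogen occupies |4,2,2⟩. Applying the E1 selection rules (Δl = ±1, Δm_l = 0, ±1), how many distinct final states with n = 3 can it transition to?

E1 requires Δl = ±1, so l_f ∈ {1, 3}; with 0 ≤ l_f ≤ n_f−1 = 2, the allowed l_f values are {1}.
For l_f = 1: m_f ∈ {m_i−1, m_i, m_i+1} ∩ [−1, 1] = {1} → 1 state.
Total: 1.

1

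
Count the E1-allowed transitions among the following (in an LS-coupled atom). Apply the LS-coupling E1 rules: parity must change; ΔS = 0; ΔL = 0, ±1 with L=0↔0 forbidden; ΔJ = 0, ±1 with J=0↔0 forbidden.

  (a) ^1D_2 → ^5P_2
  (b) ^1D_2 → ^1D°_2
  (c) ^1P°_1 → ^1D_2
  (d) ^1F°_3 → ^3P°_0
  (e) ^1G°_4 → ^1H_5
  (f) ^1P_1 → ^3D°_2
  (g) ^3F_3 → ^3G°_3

(a) forbidden (parity, ΔS fail)
(b) allowed
(c) allowed
(d) forbidden (parity, ΔS, ΔL, ΔJ fail)
(e) allowed
(f) forbidden (ΔS fails)
(g) allowed
Total allowed: 4 of 7.

4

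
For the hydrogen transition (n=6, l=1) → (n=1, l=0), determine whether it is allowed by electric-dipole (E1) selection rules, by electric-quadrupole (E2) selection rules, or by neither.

Δl = 0 − 1 = -1; l_i + l_f = 1.
E1 (Δl = ±1): satisfied.
E2 (Δl = 0,±2, l_i+l_f ≥ 2): not satisfied.

E1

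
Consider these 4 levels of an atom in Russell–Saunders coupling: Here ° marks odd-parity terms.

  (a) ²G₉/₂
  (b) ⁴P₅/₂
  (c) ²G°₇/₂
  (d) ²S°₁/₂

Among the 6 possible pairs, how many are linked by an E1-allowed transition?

1

(a)–(b): forbidden (parity, ΔS, ΔL, ΔJ).
(a)–(c): allowed.
(a)–(d): forbidden (ΔL, ΔJ).
(b)–(c): forbidden (ΔS, ΔL).
(b)–(d): forbidden (ΔS, ΔJ).
(c)–(d): forbidden (parity, ΔL, ΔJ).
Allowed pairs: 1 of 6.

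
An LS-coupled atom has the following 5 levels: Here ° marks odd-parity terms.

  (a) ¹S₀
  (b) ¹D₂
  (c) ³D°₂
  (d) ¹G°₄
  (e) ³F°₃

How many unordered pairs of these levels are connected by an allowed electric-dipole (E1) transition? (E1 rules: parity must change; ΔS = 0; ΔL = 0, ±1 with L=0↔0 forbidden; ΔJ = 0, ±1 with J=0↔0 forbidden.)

(a)–(b): forbidden (parity, ΔL, ΔJ).
(a)–(c): forbidden (ΔS, ΔL, ΔJ).
(a)–(d): forbidden (ΔL, ΔJ).
(a)–(e): forbidden (ΔS, ΔL, ΔJ).
(b)–(c): forbidden (ΔS).
(b)–(d): forbidden (ΔL, ΔJ).
(b)–(e): forbidden (ΔS).
(c)–(d): forbidden (parity, ΔS, ΔL, ΔJ).
(c)–(e): forbidden (parity).
(d)–(e): forbidden (parity, ΔS).
Allowed pairs: 0 of 10.

0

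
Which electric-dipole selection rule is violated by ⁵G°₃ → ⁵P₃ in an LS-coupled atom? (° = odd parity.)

the ΔL = 0, ±1 rule

Parity must change: odd → even — passes.
ΔJ = 0, ±1 (not J=0↔0): J: 3 → 3, ΔJ = +0 — passes.
ΔL = 0, ±1 (not L=0↔0): L: 4 → 1, ΔL = -3 — fails.
ΔS = 0: S: 2 → 2 — passes.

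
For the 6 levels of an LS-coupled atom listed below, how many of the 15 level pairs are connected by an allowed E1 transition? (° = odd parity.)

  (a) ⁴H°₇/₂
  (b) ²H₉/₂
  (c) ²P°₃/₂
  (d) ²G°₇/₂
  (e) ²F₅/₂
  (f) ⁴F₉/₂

2

(a)–(b): forbidden (ΔS).
(a)–(c): forbidden (parity, ΔS, ΔL, ΔJ).
(a)–(d): forbidden (parity, ΔS).
(a)–(e): forbidden (ΔS, ΔL).
(a)–(f): forbidden (ΔL).
(b)–(c): forbidden (ΔL, ΔJ).
(b)–(d): allowed.
(b)–(e): forbidden (parity, ΔL, ΔJ).
(b)–(f): forbidden (parity, ΔS, ΔL).
(c)–(d): forbidden (parity, ΔL, ΔJ).
(c)–(e): forbidden (ΔL).
(c)–(f): forbidden (ΔS, ΔL, ΔJ).
(d)–(e): allowed.
(d)–(f): forbidden (ΔS).
(e)–(f): forbidden (parity, ΔS, ΔJ).
Allowed pairs: 2 of 15.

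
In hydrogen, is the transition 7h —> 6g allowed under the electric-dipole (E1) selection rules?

l: 5 → 4 (Δl = -1). Δl = ±1 passes.
All E1 selection rules are satisfied.

allowed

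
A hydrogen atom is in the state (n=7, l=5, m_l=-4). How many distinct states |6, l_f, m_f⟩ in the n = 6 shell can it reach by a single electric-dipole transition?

E1 requires Δl = ±1, so l_f ∈ {4, 6}; with 0 ≤ l_f ≤ n_f−1 = 5, the allowed l_f values are {4}.
For l_f = 4: m_f ∈ {m_i−1, m_i, m_i+1} ∩ [−4, 4] = {-4, -3} → 2 states.
Total: 2.

2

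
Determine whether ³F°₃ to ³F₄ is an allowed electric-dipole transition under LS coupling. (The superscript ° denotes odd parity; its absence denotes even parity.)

allowed

Initial level: S=1, L=3, J=3, parity odd. Final level: S=1, L=3, J=4, parity even.
Parity must change: odd → even — ✓.
ΔS = 0: S: 1 → 1 — ✓.
ΔL = 0, ±1 (not L=0↔0): L: 3 → 3, ΔL = +0 — ✓.
ΔJ = 0, ±1 (not J=0↔0): J: 3 → 4, ΔJ = +1 — ✓.
All four E1 rules are satisfied.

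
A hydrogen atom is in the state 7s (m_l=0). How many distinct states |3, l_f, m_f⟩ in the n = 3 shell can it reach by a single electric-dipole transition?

3

E1 requires Δl = ±1, so l_f ∈ {-1, 1}; with 0 ≤ l_f ≤ n_f−1 = 2, the allowed l_f values are {1}.
For l_f = 1: m_f ∈ {m_i−1, m_i, m_i+1} ∩ [−1, 1] = {-1, 0, 1} → 3 states.
Total: 3.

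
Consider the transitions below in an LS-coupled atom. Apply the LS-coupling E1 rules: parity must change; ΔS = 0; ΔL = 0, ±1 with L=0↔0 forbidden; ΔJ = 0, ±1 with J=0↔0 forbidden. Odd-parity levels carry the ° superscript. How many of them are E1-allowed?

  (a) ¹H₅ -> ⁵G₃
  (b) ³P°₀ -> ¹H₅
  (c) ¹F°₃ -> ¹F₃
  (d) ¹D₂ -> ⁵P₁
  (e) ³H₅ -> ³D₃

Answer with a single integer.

1

(a) forbidden (parity, ΔS, ΔJ fail)
(b) forbidden (ΔS, ΔL, ΔJ fail)
(c) allowed
(d) forbidden (parity, ΔS fail)
(e) forbidden (parity, ΔL, ΔJ fail)
Total allowed: 1 of 5.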